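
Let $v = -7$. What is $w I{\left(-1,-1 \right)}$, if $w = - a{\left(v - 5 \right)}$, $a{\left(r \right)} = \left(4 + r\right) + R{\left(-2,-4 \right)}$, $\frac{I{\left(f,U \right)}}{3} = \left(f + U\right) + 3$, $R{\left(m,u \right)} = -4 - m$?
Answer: $30$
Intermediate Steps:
$I{\left(f,U \right)} = 9 + 3 U + 3 f$ ($I{\left(f,U \right)} = 3 \left(\left(f + U\right) + 3\right) = 3 \left(\left(U + f\right) + 3\right) = 3 \left(3 + U + f\right) = 9 + 3 U + 3 f$)
$a{\left(r \right)} = 2 + r$ ($a{\left(r \right)} = \left(4 + r\right) - 2 = 2 + r$)
$w = 10$ ($w = - (2 - 12) = \left(-1\right) \left(-10\right) = 10$)
$w I{\left(-1,-1 \right)} = 10 \left(9 + 3 \left(-1\right) + 3 \left(-1\right)\right) = 10 \left(9 - 3 - 3\right) = 10 \cdot 3 = 30$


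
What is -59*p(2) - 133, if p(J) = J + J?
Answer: -369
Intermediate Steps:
p(J) = 2*J
-59*p(2) - 133 = -118*2 - 133 = -59*4 - 133 = -236 - 133 = -369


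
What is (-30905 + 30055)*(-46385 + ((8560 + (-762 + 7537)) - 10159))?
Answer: 35027650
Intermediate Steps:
(-30905 + 30055)*(-46385 + ((8560 + (-762 + 7537)) - 10159)) = -850*(-46385 + ((8560 + 6775) - 10159)) = -850*(-46385 + (15335 - 10159)) = -850*(-46385 + 5176) = -850*(-41209) = 35027650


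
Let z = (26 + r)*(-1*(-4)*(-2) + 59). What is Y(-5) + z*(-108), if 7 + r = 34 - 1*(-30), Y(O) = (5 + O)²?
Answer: -457164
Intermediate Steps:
r = 57 (r = -7 + (34 - 1*(-30)) = -7 + (34 + 30) = -7 + 64 = 57)
z = 4233 (z = (26 + 57)*(-1*(-4)*(-2) + 59) = 83*(4*(-2) + 59) = 83*(-8 + 59) = 83*51 = 4233)
Y(-5) + z*(-108) = (5 - 5)² + 4233*(-108) = 0² - 457164 = 0 - 457164 = -457164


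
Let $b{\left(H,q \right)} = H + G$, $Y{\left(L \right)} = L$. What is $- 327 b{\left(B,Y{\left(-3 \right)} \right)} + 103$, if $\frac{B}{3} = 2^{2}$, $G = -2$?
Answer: $-3167$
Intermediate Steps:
$B = 12$ ($B = 3 \cdot 2^{2} = 3 \cdot 4 = 12$)
$b{\left(H,q \right)} = -2 + H$ ($b{\left(H,q \right)} = H - 2 = -2 + H$)
$- 327 b{\left(B,Y{\left(-3 \right)} \right)} + 103 = - 327 \left(-2 + 12\right) + 103 = \left(-327\right) 10 + 103 = -3270 + 103 = -3167$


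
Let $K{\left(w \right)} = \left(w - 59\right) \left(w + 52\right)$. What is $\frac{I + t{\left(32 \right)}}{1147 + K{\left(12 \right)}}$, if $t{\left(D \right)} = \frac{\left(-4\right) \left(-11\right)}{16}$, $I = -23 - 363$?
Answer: $\frac{1533}{7444} \approx 0.20594$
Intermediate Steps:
$K{\left(w \right)} = \left(-59 + w\right) \left(52 + w\right)$
$I = -386$ ($I = -23 - 363 = -386$)
$t{\left(D \right)} = \frac{11}{4}$ ($t{\left(D \right)} = 44 \cdot \frac{1}{16} = \frac{11}{4}$)
$\frac{I + t{\left(32 \right)}}{1147 + K{\left(12 \right)}} = \frac{-386 + \frac{11}{4}}{1147 - \left(3152 - 144\right)} = - \frac{1533}{4 \left(1147 - 3008\right)} = - \frac{1533}{4 \left(-1861\right)} = \left(- \frac{1533}{4}\right) \left(- \frac{1}{1861}\right) = \frac{1533}{7444}$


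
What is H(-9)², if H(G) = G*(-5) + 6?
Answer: 2601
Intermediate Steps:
H(G) = 6 - 5*G (H(G) = -5*G + 6 = 6 - 5*G)
H(-9)² = (6 - 5*(-9))² = (6 + 45)² = 51² = 2601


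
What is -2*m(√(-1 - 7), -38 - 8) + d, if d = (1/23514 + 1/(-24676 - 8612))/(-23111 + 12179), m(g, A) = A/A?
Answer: -316920312693/158460156256 ≈ -2.0000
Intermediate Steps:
m(g, A) = 1
d = -181/158460156256 (d = (1/23514 + 1/(-33288))/(-10932) = (1/23514 - 1/33288)*(-1/10932) = (543/43485224)*(-1/10932) = -181/158460156256 ≈ -1.1422e-9)
-2*m(√(-1 - 7), -38 - 8) + d = -2*1 - 181/158460156256 = -2 - 181/158460156256 = -316920312693/158460156256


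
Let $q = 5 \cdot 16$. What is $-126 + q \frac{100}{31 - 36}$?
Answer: $-1726$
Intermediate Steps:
$q = 80$
$-126 + q \frac{100}{31 - 36} = -126 + 80 \frac{100}{31 - 36} = -126 + 80 \frac{100}{-5} = -126 + 80 \cdot 100 \left(- \frac{1}{5}\right) = -126 + 80 \left(-20\right) = -126 - 1600 = -1726$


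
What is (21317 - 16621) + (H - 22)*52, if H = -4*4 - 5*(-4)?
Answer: 3760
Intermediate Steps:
H = 4 (H = -16 + 20 = 4)
(21317 - 16621) + (H - 22)*52 = (21317 - 16621) + (4 - 22)*52 = 4696 - 18*52 = 4696 - 936 = 3760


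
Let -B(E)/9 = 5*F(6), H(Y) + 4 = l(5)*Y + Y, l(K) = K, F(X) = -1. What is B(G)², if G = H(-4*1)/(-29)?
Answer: 2025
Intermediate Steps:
H(Y) = -4 + 6*Y (H(Y) = -4 + (5*Y + Y) = -4 + 6*Y)
G = 28/29 (G = (-4 + 6*(-4*1))/(-29) = (-4 + 6*(-4))*(-1/29) = (-4 - 24)*(-1/29) = -28*(-1/29) = 28/29 ≈ 0.96552)
B(E) = 45 (B(E) = -45*(-1) = -9*(-5) = 45)
B(G)² = 45² = 2025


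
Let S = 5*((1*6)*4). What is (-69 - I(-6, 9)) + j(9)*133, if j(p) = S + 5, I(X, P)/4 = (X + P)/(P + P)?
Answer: 49666/3 ≈ 16555.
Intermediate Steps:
I(X, P) = 2*(P + X)/P (I(X, P) = 4*((X + P)/(P + P)) = 4*((P + X)/((2*P))) = 4*((P + X)*(1/(2*P))) = 4*((P + X)/(2*P)) = 2*(P + X)/P)
S = 120 (S = 5*(6*4) = 5*24 = 120)
j(p) = 125 (j(p) = 120 + 5 = 125)
(-69 - I(-6, 9)) + j(9)*133 = (-69 - (2 + 2*(-6)/9)) + 125*133 = (-69 - (2 + 2*(-6)*(⅑))) + 16625 = (-69 - (2 - 4/3)) + 16625 = (-69 - 1*⅔) + 16625 = (-69 - ⅔) + 16625 = -209/3 + 16625 = 49666/3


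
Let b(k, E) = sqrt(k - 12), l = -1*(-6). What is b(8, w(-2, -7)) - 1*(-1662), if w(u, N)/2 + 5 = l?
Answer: 1662 + 2*I ≈ 1662.0 + 2.0*I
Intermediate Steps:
l = 6
w(u, N) = 2 (w(u, N) = -10 + 2*6 = -10 + 12 = 2)
b(k, E) = sqrt(-12 + k)
b(8, w(-2, -7)) - 1*(-1662) = sqrt(-12 + 8) - 1*(-1662) = sqrt(-4) + 1662 = 2*I + 1662 = 1662 + 2*I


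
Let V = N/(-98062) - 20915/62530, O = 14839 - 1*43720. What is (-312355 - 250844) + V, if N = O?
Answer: -172671668438647/306590843 ≈ -5.6320e+5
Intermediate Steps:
O = -28881 (O = 14839 - 43720 = -28881)
N = -28881
V = -12251890/306590843 (V = -28881/(-98062) - 20915/62530 = -28881*(-1/98062) - 20915*1/62530 = 28881/98062 - 4183/12506 = -12251890/306590843 ≈ -0.039962)
(-312355 - 250844) + V = (-312355 - 250844) - 12251890/306590843 = -563199 - 12251890/306590843 = -172671668438647/306590843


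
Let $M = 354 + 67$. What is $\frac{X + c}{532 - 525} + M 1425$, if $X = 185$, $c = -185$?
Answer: $599925$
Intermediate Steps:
$M = 421$
$\frac{X + c}{532 - 525} + M 1425 = \frac{185 - 185}{532 - 525} + 421 \cdot 1425 = \frac{0}{7} + 599925 = 0 \cdot \frac{1}{7} + 599925 = 0 + 599925 = 599925$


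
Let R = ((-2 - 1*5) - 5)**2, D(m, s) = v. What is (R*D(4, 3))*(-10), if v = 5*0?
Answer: 0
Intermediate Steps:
v = 0
D(m, s) = 0
R = 144 (R = ((-2 - 5) - 5)**2 = (-7 - 5)**2 = (-12)**2 = 144)
(R*D(4, 3))*(-10) = (144*0)*(-10) = 0*(-10) = 0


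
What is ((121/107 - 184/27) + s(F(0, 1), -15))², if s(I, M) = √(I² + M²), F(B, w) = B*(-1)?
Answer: 724363396/8346321 ≈ 86.788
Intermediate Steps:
F(B, w) = -B
((121/107 - 184/27) + s(F(0, 1), -15))² = ((121/107 - 184/27) + √((-1*0)² + (-15)²))² = ((121*(1/107) - 184*1/27) + √(0² + 225))² = ((121/107 - 184/27) + √(0 + 225))² = (-16421/2889 + √225)² = (-16421/2889 + 15)² = (26914/2889)² = 724363396/8346321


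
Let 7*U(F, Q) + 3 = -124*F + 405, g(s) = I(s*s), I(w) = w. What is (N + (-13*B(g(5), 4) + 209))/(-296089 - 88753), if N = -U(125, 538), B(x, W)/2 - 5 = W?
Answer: -14923/2693894 ≈ -0.0055396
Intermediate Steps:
g(s) = s**2 (g(s) = s*s = s**2)
U(F, Q) = 402/7 - 124*F/7 (U(F, Q) = -3/7 + (-124*F + 405)/7 = -3/7 + (405 - 124*F)/7 = -3/7 + (405/7 - 124*F/7) = 402/7 - 124*F/7)
B(x, W) = 10 + 2*W
N = 15098/7 (N = -(402/7 - 124/7*125) = -(402/7 - 15500/7) = -1*(-15098/7) = 15098/7 ≈ 2156.9)
(N + (-13*B(g(5), 4) + 209))/(-296089 - 88753) = (15098/7 + (-13*(10 + 2*4) + 209))/(-296089 - 88753) = (15098/7 + (-13*(10 + 8) + 209))/(-384842) = (15098/7 + (-13*18 + 209))*(-1/384842) = (15098/7 + (-234 + 209))*(-1/384842) = (15098/7 - 25)*(-1/384842) = (14923/7)*(-1/384842) = -14923/2693894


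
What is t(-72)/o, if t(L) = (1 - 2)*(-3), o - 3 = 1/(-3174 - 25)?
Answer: 9597/9596 ≈ 1.0001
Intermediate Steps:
o = 9596/3199 (o = 3 + 1/(-3174 - 25) = 3 + 1/(-3199) = 3 - 1/3199 = 9596/3199 ≈ 2.9997)
t(L) = 3 (t(L) = -1*(-3) = 3)
t(-72)/o = 3/(9596/3199) = 3*(3199/9596) = 9597/9596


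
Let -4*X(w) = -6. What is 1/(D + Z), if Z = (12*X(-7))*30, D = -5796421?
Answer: -1/5795881 ≈ -1.7254e-7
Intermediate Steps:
X(w) = 3/2 (X(w) = -1/4*(-6) = 3/2)
Z = 540 (Z = (12*(3/2))*30 = 18*30 = 540)
1/(D + Z) = 1/(-5796421 + 540) = 1/(-5795881) = -1/5795881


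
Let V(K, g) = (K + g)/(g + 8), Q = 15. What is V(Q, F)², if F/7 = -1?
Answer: 64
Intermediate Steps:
F = -7 (F = 7*(-1) = -7)
V(K, g) = (K + g)/(8 + g)
V(Q, F)² = ((15 - 7)/(8 - 7))² = (8/1)² = (1*8)² = 8² = 64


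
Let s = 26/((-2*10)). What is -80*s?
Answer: 104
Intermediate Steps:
s = -13/10 (s = 26/(-20) = 26*(-1/20) = -13/10 ≈ -1.3000)
-80*s = -80*(-13/10) = 104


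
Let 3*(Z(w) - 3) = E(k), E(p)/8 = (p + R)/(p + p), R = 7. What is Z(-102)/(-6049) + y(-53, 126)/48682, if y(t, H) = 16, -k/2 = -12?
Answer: -1197929/2650296762 ≈ -0.00045200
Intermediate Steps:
k = 24 (k = -2*(-12) = 24)
E(p) = 4*(7 + p)/p (E(p) = 8*((p + 7)/(p + p)) = 8*((7 + p)/((2*p))) = 8*((7 + p)*(1/(2*p))) = 8*((7 + p)/(2*p)) = 4*(7 + p)/p)
Z(w) = 85/18 (Z(w) = 3 + (4 + 28/24)/3 = 3 + (4 + 28*(1/24))/3 = 3 + (4 + 7/6)/3 = 3 + (1/3)*(31/6) = 3 + 31/18 = 85/18)
Z(-102)/(-6049) + y(-53, 126)/48682 = (85/18)/(-6049) + 16/48682 = (85/18)*(-1/6049) + 16*(1/48682) = -85/108882 + 8/24341 = -1197929/2650296762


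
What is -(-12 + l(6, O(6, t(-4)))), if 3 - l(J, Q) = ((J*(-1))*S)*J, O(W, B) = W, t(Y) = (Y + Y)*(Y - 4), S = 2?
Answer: -63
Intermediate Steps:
t(Y) = 2*Y*(-4 + Y) (t(Y) = (2*Y)*(-4 + Y) = 2*Y*(-4 + Y))
l(J, Q) = 3 + 2*J² (l(J, Q) = 3 - (J*(-1))*2*J = 3 - -J*2*J = 3 - (-2*J)*J = 3 - (-2)*J² = 3 + 2*J²)
-(-12 + l(6, O(6, t(-4)))) = -(-12 + (3 + 2*6²)) = -(-12 + (3 + 2*36)) = -(-12 + (3 + 72)) = -(-12 + 75) = -1*63 = -63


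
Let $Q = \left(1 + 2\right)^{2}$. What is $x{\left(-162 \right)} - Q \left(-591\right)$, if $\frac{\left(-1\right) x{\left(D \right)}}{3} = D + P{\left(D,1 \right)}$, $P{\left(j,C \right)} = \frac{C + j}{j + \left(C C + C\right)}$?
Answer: $\frac{928317}{160} \approx 5802.0$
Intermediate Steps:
$P{\left(j,C \right)} = \frac{C + j}{C + j + C^{2}}$ ($P{\left(j,C \right)} = \frac{C + j}{j + \left(C^{2} + C\right)} = \frac{C + j}{j + \left(C + C^{2}\right)} = \frac{C + j}{C + j + C^{2}}$)
$Q = 9$ ($Q = 3^{2} = 9$)
$x{\left(D \right)} = - 3 D - \frac{3 \left(1 + D\right)}{2 + D}$ ($x{\left(D \right)} = - 3 \left(D + \frac{1 + D}{1 + D + 1^{2}}\right) = - 3 \left(D + \frac{1 + D}{1 + D + 1}\right) = - 3 \left(D + \frac{1 + D}{2 + D}\right) = - 3 D - \frac{3 \left(1 + D\right)}{2 + D}$)
$x{\left(-162 \right)} - Q \left(-591\right) = \frac{3 \left(-1 - \left(-162\right)^{2} - -486\right)}{2 - 162} - 9 \left(-591\right) = \frac{3 \left(-1 - 26244 + 486\right)}{-160} - -5319 = 3 \left(- \frac{1}{160}\right) \left(-1 - 26244 + 486\right) + 5319 = 3 \left(- \frac{1}{160}\right) \left(-25759\right) + 5319 = \frac{77277}{160} + 5319 = \frac{928317}{160}$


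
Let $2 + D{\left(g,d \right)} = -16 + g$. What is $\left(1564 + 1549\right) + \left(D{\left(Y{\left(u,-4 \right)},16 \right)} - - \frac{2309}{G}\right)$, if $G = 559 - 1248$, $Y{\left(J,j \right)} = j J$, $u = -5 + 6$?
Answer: $\frac{2127390}{689} \approx 3087.6$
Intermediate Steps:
$u = 1$
$Y{\left(J,j \right)} = J j$
$D{\left(g,d \right)} = -18 + g$ ($D{\left(g,d \right)} = -2 + \left(-16 + g\right) = -18 + g$)
$G = -689$ ($G = 559 - 1248 = -689$)
$\left(1564 + 1549\right) + \left(D{\left(Y{\left(u,-4 \right)},16 \right)} - - \frac{2309}{G}\right) = \left(1564 + 1549\right) + \left(\left(-18 + 1 \left(-4\right)\right) - - \frac{2309}{-689}\right) = 3113 - \left(22 - - \frac{2309}{689}\right) = 3113 - \frac{17467}{689} = \frac{2127390}{689}$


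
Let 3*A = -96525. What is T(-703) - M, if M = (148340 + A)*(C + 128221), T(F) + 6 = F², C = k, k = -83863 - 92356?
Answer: 5576181873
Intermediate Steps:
A = -32175 (A = (⅓)*(-96525) = -32175)
k = -176219
C = -176219
T(F) = -6 + F²
M = -5575687670 (M = (148340 - 32175)*(-176219 + 128221) = 116165*(-47998) = -5575687670)
T(-703) - M = (-6 + (-703)²) - 1*(-5575687670) = (-6 + 494209) + 5575687670 = 494203 + 5575687670 = 5576181873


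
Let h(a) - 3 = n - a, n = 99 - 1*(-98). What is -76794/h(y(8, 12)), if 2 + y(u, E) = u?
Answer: -38397/97 ≈ -395.85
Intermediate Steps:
y(u, E) = -2 + u
n = 197 (n = 99 + 98 = 197)
h(a) = 200 - a (h(a) = 3 + (197 - a) = 200 - a)
-76794/h(y(8, 12)) = -76794/(200 - (-2 + 8)) = -76794/(200 - 1*6) = -76794/(200 - 6) = -76794/194 = -76794*1/194 = -38397/97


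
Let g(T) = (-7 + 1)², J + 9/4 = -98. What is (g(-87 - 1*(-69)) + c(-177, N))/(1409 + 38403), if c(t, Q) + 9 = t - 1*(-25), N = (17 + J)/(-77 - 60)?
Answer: -125/39812 ≈ -0.0031398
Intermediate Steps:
J = -401/4 (J = -9/4 - 98 = -401/4 ≈ -100.25)
g(T) = 36 (g(T) = (-6)² = 36)
N = 333/548 (N = (17 - 401/4)/(-77 - 60) = -333/4/(-137) = -333/4*(-1/137) = 333/548 ≈ 0.60766)
c(t, Q) = 16 + t (c(t, Q) = -9 + (t - 1*(-25)) = -9 + (t + 25) = -9 + (25 + t) = 16 + t)
(g(-87 - 1*(-69)) + c(-177, N))/(1409 + 38403) = (36 + (16 - 177))/(1409 + 38403) = (36 - 161)/39812 = -125*1/39812 = -125/39812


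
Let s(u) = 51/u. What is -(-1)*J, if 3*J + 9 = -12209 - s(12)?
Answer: -48889/12 ≈ -4074.1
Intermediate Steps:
J = -48889/12 (J = -3 + (-12209 - 51/12)/3 = -3 + (-12209 - 1*17/4)/3 = -3 + (-12209 - 17/4)/3 = -3 + (1/3)*(-48853/4) = -3 - 48853/12 = -48889/12 ≈ -4074.1)
-(-1)*J = -(-1)*(-48889)/12 = -1*48889/12 = -48889/12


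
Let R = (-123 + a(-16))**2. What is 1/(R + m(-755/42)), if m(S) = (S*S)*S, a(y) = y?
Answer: 74088/1001085373 ≈ 7.4008e-5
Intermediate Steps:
m(S) = S**3 (m(S) = S**2*S = S**3)
R = 19321 (R = (-123 - 16)**2 = (-139)**2 = 19321)
1/(R + m(-755/42)) = 1/(19321 + (-755/42)**3) = 1/(19321 - 430368875/74088) = 1/(1001085373/74088) = 74088/1001085373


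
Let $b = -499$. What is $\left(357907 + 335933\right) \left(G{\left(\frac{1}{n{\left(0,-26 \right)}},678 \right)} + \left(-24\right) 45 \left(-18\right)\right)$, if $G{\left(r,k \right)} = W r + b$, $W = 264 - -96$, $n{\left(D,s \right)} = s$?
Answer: $\frac{170721413520}{13} \approx 1.3132 \cdot 10^{10}$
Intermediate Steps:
$W = 360$ ($W = 264 + 96 = 360$)
$G{\left(r,k \right)} = -499 + 360 r$ ($G{\left(r,k \right)} = 360 r - 499 = -499 + 360 r$)
$\left(357907 + 335933\right) \left(G{\left(\frac{1}{n{\left(0,-26 \right)}},678 \right)} + \left(-24\right) 45 \left(-18\right)\right) = \left(357907 + 335933\right) \left(\left(-499 + \frac{360}{-26}\right) + \left(-24\right) 45 \left(-18\right)\right) = 693840 \left(\left(-499 + 360 \left(- \frac{1}{26}\right)\right) - -19440\right) = 693840 \left(\left(-499 - \frac{180}{13}\right) + 19440\right) = 693840 \left(- \frac{6667}{13} + 19440\right) = 693840 \cdot \frac{246053}{13} = \frac{170721413520}{13}$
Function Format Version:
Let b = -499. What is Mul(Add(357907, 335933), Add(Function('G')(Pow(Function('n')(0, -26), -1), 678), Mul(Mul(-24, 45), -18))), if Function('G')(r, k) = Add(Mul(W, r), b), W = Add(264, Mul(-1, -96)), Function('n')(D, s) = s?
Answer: Rational(170721413520, 13) ≈ 1.3132e+10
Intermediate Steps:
W = 360 (W = Add(264, 96) = 360)
Function('G')(r, k) = Add(-499, Mul(360, r)) (Function('G')(r, k) = Add(Mul(360, r), -499) = Add(-499, Mul(360, r)))
Mul(Add(357907, 335933), Add(Function('G')(Pow(Function('n')(0, -26), -1), 678), Mul(Mul(-24, 45), -18))) = Mul(Add(357907, 335933), Add(Add(-499, Mul(360, Pow(-26, -1))), Mul(Mul(-24, 45), -18))) = Mul(693840, Add(Add(-499, Mul(360, Rational(-1, 26))), Mul(-1080, -18))) = Mul(693840, Add(Add(-499, Rational(-180, 13)), 19440)) = Mul(693840, Add(Rational(-6667, 13), 19440)) = Mul(693840, Rational(246053, 13)) = Rational(170721413520, 13)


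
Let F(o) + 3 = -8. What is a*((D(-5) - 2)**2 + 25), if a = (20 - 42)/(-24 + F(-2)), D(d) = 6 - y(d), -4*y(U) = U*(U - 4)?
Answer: 45331/280 ≈ 161.90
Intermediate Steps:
y(U) = -U*(-4 + U)/4 (y(U) = -U*(U - 4)/4 = -U*(-4 + U)/4)
D(d) = 6 - d*(4 - d)/4
F(o) = -11 (F(o) = -3 - 8 = -11)
a = 22/35 (a = (20 - 42)/(-24 - 11) = -22/(-35) = -22*(-1/35) = 22/35 ≈ 0.62857)
a*((D(-5) - 2)**2 + 25) = 22*(((6 + (1/4)*(-5)*(-4 - 5)) - 2)**2 + 25)/35 = 22*(((6 + (1/4)*(-5)*(-9)) - 2)**2 + 25)/35 = 22*(((6 + 45/4) - 2)**2 + 25)/35 = 22*((69/4 - 2)**2 + 25)/35 = 22*((61/4)**2 + 25)/35 = 22*(3721/16 + 25)/35 = (22/35)*(4121/16) = 45331/280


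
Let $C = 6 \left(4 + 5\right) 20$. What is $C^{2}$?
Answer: $1166400$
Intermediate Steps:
$C = 1080$ ($C = 6 \cdot 9 \cdot 20 = 54 \cdot 20 = 1080$)
$C^{2} = 1080^{2} = 1166400$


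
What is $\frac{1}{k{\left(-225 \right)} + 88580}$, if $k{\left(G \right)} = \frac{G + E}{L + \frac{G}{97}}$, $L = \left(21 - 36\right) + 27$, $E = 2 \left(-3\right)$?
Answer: $\frac{313}{27718071} \approx 1.1292 \cdot 10^{-5}$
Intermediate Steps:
$E = -6$
$L = 12$ ($L = -15 + 27 = 12$)
$k{\left(G \right)} = \frac{-6 + G}{12 + \frac{G}{97}}$ ($k{\left(G \right)} = \frac{G - 6}{12 + \frac{G}{97}} = \frac{-6 + G}{12 + G \frac{1}{97}} = \frac{-6 + G}{12 + \frac{G}{97}}$)
$\frac{1}{k{\left(-225 \right)} + 88580} = \frac{1}{\frac{97 \left(-6 - 225\right)}{1164 - 225} + 88580} = \frac{1}{97 \cdot \frac{1}{939} \left(-231\right) + 88580} = \frac{1}{- \frac{7469}{313} + 88580} = \frac{1}{\frac{27718071}{313}} = \frac{313}{27718071}$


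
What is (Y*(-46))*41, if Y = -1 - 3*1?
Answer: 7544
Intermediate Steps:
Y = -4 (Y = -1 - 3 = -4)
(Y*(-46))*41 = -4*(-46)*41 = 184*41 = 7544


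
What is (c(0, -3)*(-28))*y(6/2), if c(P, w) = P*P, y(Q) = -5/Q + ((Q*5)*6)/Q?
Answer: 0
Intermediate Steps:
y(Q) = 30 - 5/Q (y(Q) = -5/Q + ((5*Q)*6)/Q = -5/Q + (30*Q)/Q = -5/Q + 30 = 30 - 5/Q)
c(P, w) = P²
(c(0, -3)*(-28))*y(6/2) = (0²*(-28))*(30 - 5/(6/2)) = (0*(-28))*(30 - 5/(6*(½))) = 0*(30 - 5/3) = 0*(85/3) = 0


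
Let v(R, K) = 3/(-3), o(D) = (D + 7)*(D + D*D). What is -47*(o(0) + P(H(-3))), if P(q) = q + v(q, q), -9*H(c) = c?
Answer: 94/3 ≈ 31.333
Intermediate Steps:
o(D) = (7 + D)*(D + D**2)
H(c) = -c/9
v(R, K) = -1 (v(R, K) = 3*(-1/3) = -1)
P(q) = -1 + q (P(q) = q - 1 = -1 + q)
-47*(o(0) + P(H(-3))) = -47*(0*(7 + 0**2 + 8*0) + (-1 - 1/9*(-3))) = -47*(0*(7 + 0 + 0) + (-1 + 1/3)) = -47*(0*7 - 2/3) = -47*(0 - 2/3) = -47*(-2/3) = 94/3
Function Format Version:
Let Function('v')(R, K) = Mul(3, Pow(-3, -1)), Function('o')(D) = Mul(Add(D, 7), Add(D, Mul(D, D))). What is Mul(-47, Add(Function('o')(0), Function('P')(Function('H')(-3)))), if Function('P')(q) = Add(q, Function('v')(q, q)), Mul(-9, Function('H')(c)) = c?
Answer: Rational(94, 3) ≈ 31.333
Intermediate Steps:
Function('o')(D) = Mul(Add(7, D), Add(D, Pow(D, 2)))
Function('H')(c) = Mul(Rational(-1, 9), c)
Function('v')(R, K) = -1 (Function('v')(R, K) = Mul(3, Rational(-1, 3)) = -1)
Function('P')(q) = Add(-1, q) (Function('P')(q) = Add(q, -1) = Add(-1, q))
Mul(-47, Add(Function('o')(0), Function('P')(Function('H')(-3)))) = Mul(-47, Add(Mul(0, Add(7, Pow(0, 2), Mul(8, 0))), Add(-1, Mul(Rational(-1, 9), -3)))) = Mul(-47, Add(Mul(0, Add(7, 0, 0)), Add(-1, Rational(1, 3)))) = Mul(-47, Add(Mul(0, 7), Rational(-2, 3))) = Mul(-47, Add(0, Rational(-2, 3))) = Mul(-47, Rational(-2, 3)) = Rational(94, 3)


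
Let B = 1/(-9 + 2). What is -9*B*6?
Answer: 54/7 ≈ 7.7143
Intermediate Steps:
B = -⅐ (B = 1/(-7) = -⅐ ≈ -0.14286)
-9*B*6 = -9*(-⅐)*6 = (9/7)*6 = 54/7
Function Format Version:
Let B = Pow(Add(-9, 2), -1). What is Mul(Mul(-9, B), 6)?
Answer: Rational(54, 7) ≈ 7.7143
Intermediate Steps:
B = Rational(-1, 7) (B = Pow(-7, -1) = Rational(-1, 7) ≈ -0.14286)
Mul(Mul(-9, B), 6) = Mul(Mul(-9, Rational(-1, 7)), 6) = Mul(Rational(9, 7), 6) = Rational(54, 7)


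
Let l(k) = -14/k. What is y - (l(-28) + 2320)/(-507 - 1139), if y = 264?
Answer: 873729/3292 ≈ 265.41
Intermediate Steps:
y - (l(-28) + 2320)/(-507 - 1139) = 264 - (-14/(-28) + 2320)/(-507 - 1139) = 264 - (-14*(-1/28) + 2320)/(-1646) = 264 - (1/2 + 2320)*(-1)/1646 = 264 - 4641*(-1)/(2*1646) = 264 - 1*(-4641/3292) = 264 + 4641/3292 = 873729/3292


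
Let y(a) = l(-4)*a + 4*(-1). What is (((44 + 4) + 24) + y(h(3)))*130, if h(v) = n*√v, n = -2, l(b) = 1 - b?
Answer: 8840 - 1300*√3 ≈ 6588.3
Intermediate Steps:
h(v) = -2*√v
y(a) = -4 + 5*a (y(a) = (1 - 1*(-4))*a + 4*(-1) = (1 + 4)*a - 4 = 5*a - 4 = -4 + 5*a)
(((44 + 4) + 24) + y(h(3)))*130 = (((44 + 4) + 24) + (-4 + 5*(-2*√3)))*130 = ((48 + 24) + (-4 - 10*√3))*130 = (72 + (-4 - 10*√3))*130 = (68 - 10*√3)*130 = 8840 - 1300*√3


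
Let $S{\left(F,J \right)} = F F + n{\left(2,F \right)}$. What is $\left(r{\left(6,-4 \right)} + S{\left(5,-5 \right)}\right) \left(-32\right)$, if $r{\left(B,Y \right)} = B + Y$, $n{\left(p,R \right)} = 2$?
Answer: $-928$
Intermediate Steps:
$S{\left(F,J \right)} = 2 + F^{2}$ ($S{\left(F,J \right)} = F F + 2 = F^{2} + 2 = 2 + F^{2}$)
$\left(r{\left(6,-4 \right)} + S{\left(5,-5 \right)}\right) \left(-32\right) = \left(\left(6 - 4\right) + \left(2 + 5^{2}\right)\right) \left(-32\right) = \left(2 + \left(2 + 25\right)\right) \left(-32\right) = \left(2 + 27\right) \left(-32\right) = 29 \left(-32\right) = -928$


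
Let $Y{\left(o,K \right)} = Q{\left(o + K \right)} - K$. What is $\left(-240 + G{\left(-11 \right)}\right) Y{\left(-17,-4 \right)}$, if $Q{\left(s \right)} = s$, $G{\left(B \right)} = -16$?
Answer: $4352$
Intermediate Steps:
$Y{\left(o,K \right)} = o$ ($Y{\left(o,K \right)} = \left(o + K\right) - K = \left(K + o\right) - K = o$)
$\left(-240 + G{\left(-11 \right)}\right) Y{\left(-17,-4 \right)} = \left(-240 - 16\right) \left(-17\right) = \left(-256\right) \left(-17\right) = 4352$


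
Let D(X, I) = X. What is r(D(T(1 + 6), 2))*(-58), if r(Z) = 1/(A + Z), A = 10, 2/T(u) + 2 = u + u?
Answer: -348/61 ≈ -5.7049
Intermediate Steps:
T(u) = 2/(-2 + 2*u) (T(u) = 2/(-2 + (u + u)) = 2/(-2 + 2*u))
r(Z) = 1/(10 + Z)
r(D(T(1 + 6), 2))*(-58) = -58/(10 + 1/(-1 + (1 + 6))) = -58/(10 + 1/(-1 + 7)) = -58/(10 + 1/6) = -58/(10 + ⅙) = -58/(61/6) = (6/61)*(-58) = -348/61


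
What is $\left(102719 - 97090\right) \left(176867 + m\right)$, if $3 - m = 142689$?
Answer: $192404849$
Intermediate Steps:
$m = -142686$ ($m = 3 - 142689 = -142686$)
$\left(102719 - 97090\right) \left(176867 + m\right) = \left(102719 - 97090\right) \left(176867 - 142686\right) = 5629 \cdot 34181 = 192404849$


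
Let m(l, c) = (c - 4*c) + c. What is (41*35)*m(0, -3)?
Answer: 8610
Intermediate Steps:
m(l, c) = -2*c (m(l, c) = (c - 4*c) + c = -3*c + c = -2*c)
(41*35)*m(0, -3) = (41*35)*(-2*(-3)) = 1435*6 = 8610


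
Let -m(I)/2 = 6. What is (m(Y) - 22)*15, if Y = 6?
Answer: -510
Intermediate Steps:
m(I) = -12 (m(I) = -2*6 = -12)
(m(Y) - 22)*15 = (-12 - 22)*15 = -34*15 = -510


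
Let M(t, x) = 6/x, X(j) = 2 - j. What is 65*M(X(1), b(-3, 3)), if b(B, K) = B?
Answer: -130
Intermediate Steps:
65*M(X(1), b(-3, 3)) = 65*(6/(-3)) = 65*(6*(-1/3)) = 65*(-2) = -130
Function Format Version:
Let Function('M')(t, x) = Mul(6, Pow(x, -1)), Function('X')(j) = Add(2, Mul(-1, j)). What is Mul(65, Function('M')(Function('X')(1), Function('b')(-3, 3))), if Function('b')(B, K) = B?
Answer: -130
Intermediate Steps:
Mul(65, Function('M')(Function('X')(1), Function('b')(-3, 3))) = Mul(65, Mul(6, Pow(-3, -1))) = Mul(65, Mul(6, Rational(-1, 3))) = Mul(65, -2) = -130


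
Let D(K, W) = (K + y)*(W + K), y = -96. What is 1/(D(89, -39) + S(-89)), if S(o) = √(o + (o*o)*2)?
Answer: -350/106747 - √15753/106747 ≈ -0.0044546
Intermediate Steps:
D(K, W) = (-96 + K)*(K + W) (D(K, W) = (K - 96)*(W + K) = (-96 + K)*(K + W))
S(o) = √(o + 2*o²) (S(o) = √(o + o²*2) = √(o + 2*o²))
1/(D(89, -39) + S(-89)) = 1/((89² - 96*89 - 96*(-39) + 89*(-39)) + √(-89*(1 + 2*(-89)))) = 1/((7921 - 8544 + 3744 - 3471) + √(-89*(1 - 178))) = 1/(-350 + √(-89*(-177))) = 1/(-350 + √15753)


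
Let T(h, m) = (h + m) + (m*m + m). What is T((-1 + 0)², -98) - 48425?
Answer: -39016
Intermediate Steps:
T(h, m) = h + m² + 2*m (T(h, m) = (h + m) + (m² + m) = (h + m) + (m + m²) = h + m² + 2*m)
T((-1 + 0)², -98) - 48425 = ((-1 + 0)² + (-98)² + 2*(-98)) - 48425 = ((-1)² + 9604 - 196) - 48425 = (1 + 9604 - 196) - 48425 = 9409 - 48425 = -39016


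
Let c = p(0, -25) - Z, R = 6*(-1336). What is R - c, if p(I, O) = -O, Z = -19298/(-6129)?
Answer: -49263991/6129 ≈ -8037.9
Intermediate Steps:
Z = 19298/6129 (Z = -19298*(-1/6129) = 19298/6129 ≈ 3.1486)
R = -8016
c = 133927/6129 (c = -1*(-25) - 1*19298/6129 = 25 - 19298/6129 = 133927/6129 ≈ 21.851)
R - c = -8016 - 1*133927/6129 = -8016 - 133927/6129 = -49263991/6129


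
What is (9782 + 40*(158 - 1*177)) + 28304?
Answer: 37326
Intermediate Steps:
(9782 + 40*(158 - 1*177)) + 28304 = (9782 + 40*(158 - 177)) + 28304 = (9782 + 40*(-19)) + 28304 = (9782 - 760) + 28304 = 9022 + 28304 = 37326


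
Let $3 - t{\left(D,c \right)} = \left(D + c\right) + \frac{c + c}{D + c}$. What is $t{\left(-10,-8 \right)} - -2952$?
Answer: $\frac{26749}{9} \approx 2972.1$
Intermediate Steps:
$t{\left(D,c \right)} = 3 - D - c - \frac{2 c}{D + c}$ ($t{\left(D,c \right)} = 3 - \left(\left(D + c\right) + \frac{c + c}{D + c}\right) = 3 - \left(\left(D + c\right) + \frac{2 c}{D + c}\right) = 3 - \left(D + c + \frac{2 c}{D + c}\right) = 3 - D - c - \frac{2 c}{D + c}$)
$t{\left(-10,-8 \right)} - -2952 = \frac{-8 - \left(-10\right)^{2} - \left(-8\right)^{2} + 3 \left(-10\right) - \left(-20\right) \left(-8\right)}{-10 - 8} - -2952 = \frac{-8 - 100 - 64 - 30 - 160}{-18} + 2952 = - \frac{-8 - 100 - 64 - 30 - 160}{18} + 2952 = \left(- \frac{1}{18}\right) \left(-362\right) + 2952 = \frac{181}{9} + 2952 = \frac{26749}{9}$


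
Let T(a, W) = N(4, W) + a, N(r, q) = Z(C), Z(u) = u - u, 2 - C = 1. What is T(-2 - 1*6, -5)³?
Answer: -512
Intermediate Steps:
C = 1 (C = 2 - 1*1 = 2 - 1 = 1)
Z(u) = 0
N(r, q) = 0
T(a, W) = a (T(a, W) = 0 + a = a)
T(-2 - 1*6, -5)³ = (-2 - 1*6)³ = (-2 - 6)³ = (-8)³ = -512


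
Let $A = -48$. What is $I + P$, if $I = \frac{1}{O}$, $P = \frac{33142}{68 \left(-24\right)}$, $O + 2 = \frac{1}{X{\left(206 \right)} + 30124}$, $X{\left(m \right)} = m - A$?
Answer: $- \frac{1031559553}{49576080} \approx -20.808$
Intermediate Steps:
$X{\left(m \right)} = 48 + m$ ($X{\left(m \right)} = m - -48 = m + 48 = 48 + m$)
$O = - \frac{60755}{30378}$ ($O = -2 + \frac{1}{\left(48 + 206\right) + 30124} = -2 + \frac{1}{254 + 30124} = -2 + \frac{1}{30378} = - \frac{60755}{30378} \approx -2.0$)
$P = - \frac{16571}{816}$ ($P = \frac{33142}{-1632} = 33142 \left(- \frac{1}{1632}\right) = - \frac{16571}{816} \approx -20.308$)
$I = - \frac{30378}{60755}$ ($I = \frac{1}{- \frac{60755}{30378}} = - \frac{30378}{60755} \approx -0.50001$)
$I + P = - \frac{30378}{60755} - \frac{16571}{816} = - \frac{1031559553}{49576080}$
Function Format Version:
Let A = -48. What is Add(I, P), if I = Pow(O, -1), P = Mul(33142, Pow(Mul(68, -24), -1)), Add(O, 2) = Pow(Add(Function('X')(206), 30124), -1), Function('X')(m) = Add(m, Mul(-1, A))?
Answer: Rational(-1031559553, 49576080) ≈ -20.808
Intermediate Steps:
Function('X')(m) = Add(48, m) (Function('X')(m) = Add(m, Mul(-1, -48)) = Add(m, 48) = Add(48, m))
O = Rational(-60755, 30378) (O = Add(-2, Pow(Add(Add(48, 206), 30124), -1)) = Add(-2, Pow(Add(254, 30124), -1)) = Add(-2, Pow(30378, -1)) = Add(-2, Rational(1, 30378)) = Rational(-60755, 30378) ≈ -2.0000)
P = Rational(-16571, 816) (P = Mul(33142, Pow(-1632, -1)) = Mul(33142, Rational(-1, 1632)) = Rational(-16571, 816) ≈ -20.308)
I = Rational(-30378, 60755) (I = Pow(Rational(-60755, 30378), -1) = Rational(-30378, 60755) ≈ -0.50001)
Add(I, P) = Add(Rational(-30378, 60755), Rational(-16571, 816)) = Rational(-1031559553, 49576080)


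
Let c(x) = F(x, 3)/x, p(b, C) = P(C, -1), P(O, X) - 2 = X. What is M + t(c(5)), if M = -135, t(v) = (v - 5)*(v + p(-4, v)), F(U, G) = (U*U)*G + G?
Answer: 1024/25 ≈ 40.960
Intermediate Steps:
P(O, X) = 2 + X
p(b, C) = 1 (p(b, C) = 2 - 1 = 1)
F(U, G) = G + G*U² (F(U, G) = U²*G + G = G*U² + G = G + G*U²)
c(x) = (3 + 3*x²)/x (c(x) = (3*(1 + x²))/x = (3 + 3*x²)/x)
t(v) = (1 + v)*(-5 + v) (t(v) = (v - 5)*(v + 1) = (-5 + v)*(1 + v) = (1 + v)*(-5 + v))
M + t(c(5)) = -135 + (-5 + (3*5 + 3/5)² - 4*(3*5 + 3/5)) = -135 + (-5 + (15 + 3*(⅕))² - 4*(15 + 3*(⅕))) = -135 + (-5 + (15 + ⅗)² - 4*(15 + ⅗)) = -135 + (-5 + (78/5)² - 4*78/5) = -135 + (-5 + 6084/25 - 312/5) = -135 + 4399/25 = 1024/25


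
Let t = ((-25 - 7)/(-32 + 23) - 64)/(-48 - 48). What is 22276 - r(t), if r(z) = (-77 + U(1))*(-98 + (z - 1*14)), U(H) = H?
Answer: 372920/27 ≈ 13812.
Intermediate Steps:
t = 17/27 (t = (-32/(-9) - 64)/(-96) = (-32*(-⅑) - 64)*(-1/96) = (32/9 - 64)*(-1/96) = -544/9*(-1/96) = 17/27 ≈ 0.62963)
r(z) = 8512 - 76*z (r(z) = (-77 + 1)*(-98 + (z - 1*14)) = -76*(-98 + (z - 14)) = -76*(-98 + (-14 + z)) = -76*(-112 + z) = 8512 - 76*z)
22276 - r(t) = 22276 - (8512 - 76*17/27) = 22276 - (8512 - 1292/27) = 22276 - 1*228532/27 = 22276 - 228532/27 = 372920/27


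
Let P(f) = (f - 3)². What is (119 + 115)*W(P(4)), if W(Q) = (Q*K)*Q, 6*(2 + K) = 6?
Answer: -234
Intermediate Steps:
K = -1 (K = -2 + (⅙)*6 = -2 + 1 = -1)
P(f) = (-3 + f)²
W(Q) = -Q² (W(Q) = (Q*(-1))*Q = (-Q)*Q = -Q²)
(119 + 115)*W(P(4)) = (119 + 115)*(-((-3 + 4)²)²) = 234*(-(1²)²) = 234*(-1*1²) = 234*(-1*1) = 234*(-1) = -234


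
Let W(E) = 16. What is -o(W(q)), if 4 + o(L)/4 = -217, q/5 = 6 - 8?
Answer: 884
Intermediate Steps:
q = -10 (q = 5*(6 - 8) = 5*(-2) = -10)
o(L) = -884 (o(L) = -16 + 4*(-217) = -16 - 868 = -884)
-o(W(q)) = -1*(-884) = 884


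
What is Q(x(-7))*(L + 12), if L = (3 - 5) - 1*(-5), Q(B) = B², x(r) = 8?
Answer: 960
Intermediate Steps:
L = 3 (L = -2 + 5 = 3)
Q(x(-7))*(L + 12) = 8²*(3 + 12) = 64*15 = 960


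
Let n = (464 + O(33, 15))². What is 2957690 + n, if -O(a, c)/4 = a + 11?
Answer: 3040634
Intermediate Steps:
O(a, c) = -44 - 4*a (O(a, c) = -4*(a + 11) = -4*(11 + a) = -44 - 4*a)
n = 82944 (n = (464 + (-44 - 4*33))² = (464 + (-44 - 132))² = (464 - 176)² = 288² = 82944)
2957690 + n = 2957690 + 82944 = 3040634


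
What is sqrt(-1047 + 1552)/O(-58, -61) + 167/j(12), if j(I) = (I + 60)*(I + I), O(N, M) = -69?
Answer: 167/1728 - sqrt(505)/69 ≈ -0.22904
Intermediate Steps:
j(I) = 2*I*(60 + I) (j(I) = (60 + I)*(2*I) = 2*I*(60 + I))
sqrt(-1047 + 1552)/O(-58, -61) + 167/j(12) = sqrt(-1047 + 1552)/(-69) + 167/((2*12*(60 + 12))) = sqrt(505)*(-1/69) + 167/((2*12*72)) = -sqrt(505)/69 + 167/1728 = 167/1728 - sqrt(505)/69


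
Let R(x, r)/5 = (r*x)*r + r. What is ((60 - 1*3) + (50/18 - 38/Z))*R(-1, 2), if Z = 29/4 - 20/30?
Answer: -383980/711 ≈ -540.06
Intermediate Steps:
R(x, r) = 5*r + 5*x*r² (R(x, r) = 5*((r*x)*r + r) = 5*(x*r² + r) = 5*(r + x*r²) = 5*r + 5*x*r²)
Z = 79/12 (Z = 29*(¼) - 20*1/30 = 29/4 - ⅔ = 79/12 ≈ 6.5833)
((60 - 1*3) + (50/18 - 38/Z))*R(-1, 2) = ((60 - 1*3) + (50/18 - 38/79/12))*(5*2*(1 + 2*(-1))) = ((60 - 3) + (50*(1/18) - 38*12/79))*(5*2*(1 - 2)) = (57 + (25/9 - 456/79))*(5*2*(-1)) = (57 - 2129/711)*(-10) = (38398/711)*(-10) = -383980/711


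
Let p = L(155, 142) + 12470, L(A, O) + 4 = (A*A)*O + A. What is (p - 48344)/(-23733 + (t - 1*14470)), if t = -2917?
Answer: -3375827/41120 ≈ -82.097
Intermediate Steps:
L(A, O) = -4 + A + O*A² (L(A, O) = -4 + ((A*A)*O + A) = -4 + (A²*O + A) = -4 + (O*A² + A) = -4 + (A + O*A²) = -4 + A + O*A²)
p = 3424171 (p = (-4 + 155 + 142*155²) + 12470 = (-4 + 155 + 142*24025) + 12470 = (-4 + 155 + 3411550) + 12470 = 3411701 + 12470 = 3424171)
(p - 48344)/(-23733 + (t - 1*14470)) = (3424171 - 48344)/(-23733 + (-2917 - 1*14470)) = 3375827/(-23733 + (-2917 - 14470)) = 3375827/(-23733 - 17387) = 3375827/(-41120) = 3375827*(-1/41120) = -3375827/41120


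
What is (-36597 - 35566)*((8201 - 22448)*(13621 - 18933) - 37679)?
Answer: -5458581428755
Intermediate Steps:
(-36597 - 35566)*((8201 - 22448)*(13621 - 18933) - 37679) = -72163*(-14247*(-5312) - 37679) = -72163*(75680064 - 37679) = -72163*75642385 = -5458581428755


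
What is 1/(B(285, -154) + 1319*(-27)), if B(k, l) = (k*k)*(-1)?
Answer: -1/116838 ≈ -8.5589e-6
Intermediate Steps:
B(k, l) = -k**2 (B(k, l) = k**2*(-1) = -k**2)
1/(B(285, -154) + 1319*(-27)) = 1/(-1*285**2 + 1319*(-27)) = 1/(-1*81225 - 35613) = 1/(-81225 - 35613) = 1/(-116838) = -1/116838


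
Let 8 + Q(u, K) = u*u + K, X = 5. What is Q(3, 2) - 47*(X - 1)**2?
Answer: -749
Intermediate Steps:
Q(u, K) = -8 + K + u**2 (Q(u, K) = -8 + (u*u + K) = -8 + (u**2 + K) = -8 + (K + u**2) = -8 + K + u**2)
Q(3, 2) - 47*(X - 1)**2 = (-8 + 2 + 3**2) - 47*(5 - 1)**2 = (-8 + 2 + 9) - 47*4**2 = 3 - 47*16 = 3 - 752 = -749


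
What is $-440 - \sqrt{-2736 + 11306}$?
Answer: $-440 - \sqrt{8570} \approx -532.57$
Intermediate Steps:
$-440 - \sqrt{-2736 + 11306} = -440 - \sqrt{8570}$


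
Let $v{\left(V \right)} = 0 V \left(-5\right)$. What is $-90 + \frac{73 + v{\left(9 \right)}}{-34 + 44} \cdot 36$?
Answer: $\frac{864}{5} \approx 172.8$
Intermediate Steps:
$v{\left(V \right)} = 0$ ($v{\left(V \right)} = 0 \left(-5\right) = 0$)
$-90 + \frac{73 + v{\left(9 \right)}}{-34 + 44} \cdot 36 = -90 + \frac{73 + 0}{-34 + 44} \cdot 36 = -90 + \frac{73}{10} \cdot 36 = -90 + \frac{1314}{5} = \frac{864}{5}$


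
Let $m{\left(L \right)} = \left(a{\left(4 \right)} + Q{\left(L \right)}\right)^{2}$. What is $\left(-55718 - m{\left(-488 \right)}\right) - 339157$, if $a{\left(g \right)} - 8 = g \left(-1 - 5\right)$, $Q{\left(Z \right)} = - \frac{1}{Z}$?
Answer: $- \frac{94098061249}{238144} \approx -3.9513 \cdot 10^{5}$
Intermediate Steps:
$a{\left(g \right)} = 8 - 6 g$ ($a{\left(g \right)} = 8 + g \left(-1 - 5\right) = 8 + g \left(-6\right) = 8 - 6 g$)
$m{\left(L \right)} = \left(-16 - \frac{1}{L}\right)^{2}$ ($m{\left(L \right)} = \left(\left(8 - 24\right) - \frac{1}{L}\right)^{2} = \left(-16 - \frac{1}{L}\right)^{2}$)
$\left(-55718 - m{\left(-488 \right)}\right) - 339157 = \left(-55718 - \frac{\left(1 + 16 \left(-488\right)\right)^{2}}{238144}\right) - 339157 = \left(-55718 - \frac{\left(1 - 7808\right)^{2}}{238144}\right) - 339157 = \left(-55718 - \frac{\left(-7807\right)^{2}}{238144}\right) - 339157 = \left(-55718 - \frac{1}{238144} \cdot 60949249\right) - 339157 = \left(-55718 - \frac{60949249}{238144}\right) - 339157 = - \frac{13329856641}{238144} - 339157 = - \frac{94098061249}{238144}$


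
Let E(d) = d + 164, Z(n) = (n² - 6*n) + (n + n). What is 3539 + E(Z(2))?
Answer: 3699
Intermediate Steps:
Z(n) = n² - 4*n (Z(n) = (n² - 6*n) + 2*n = n² - 4*n)
E(d) = 164 + d
3539 + E(Z(2)) = 3539 + (164 + 2*(-4 + 2)) = 3539 + (164 + 2*(-2)) = 3539 + (164 - 4) = 3539 + 160 = 3699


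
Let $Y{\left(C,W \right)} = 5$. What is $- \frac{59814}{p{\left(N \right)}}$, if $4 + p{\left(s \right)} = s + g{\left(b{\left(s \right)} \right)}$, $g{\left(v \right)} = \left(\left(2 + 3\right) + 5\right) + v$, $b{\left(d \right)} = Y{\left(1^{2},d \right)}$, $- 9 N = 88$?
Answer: $- \frac{538326}{11} \approx -48939.0$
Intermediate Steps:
$N = - \frac{88}{9}$ ($N = \left(- \frac{1}{9}\right) 88 = - \frac{88}{9} \approx -9.7778$)
$b{\left(d \right)} = 5$
$g{\left(v \right)} = 10 + v$ ($g{\left(v \right)} = \left(5 + 5\right) + v = 10 + v$)
$p{\left(s \right)} = 11 + s$ ($p{\left(s \right)} = -4 + \left(s + \left(10 + 5\right)\right) = -4 + \left(s + 15\right) = -4 + \left(15 + s\right) = 11 + s$)
$- \frac{59814}{p{\left(N \right)}} = - \frac{59814}{11 - \frac{88}{9}} = - \frac{59814}{\frac{11}{9}} = \left(-59814\right) \frac{9}{11} = - \frac{538326}{11}$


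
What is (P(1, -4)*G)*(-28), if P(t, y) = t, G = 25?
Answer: -700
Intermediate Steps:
(P(1, -4)*G)*(-28) = (1*25)*(-28) = 25*(-28) = -700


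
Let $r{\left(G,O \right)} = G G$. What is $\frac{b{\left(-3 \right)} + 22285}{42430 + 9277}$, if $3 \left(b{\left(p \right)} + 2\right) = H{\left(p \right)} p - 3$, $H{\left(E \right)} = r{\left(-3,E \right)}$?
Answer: $\frac{22273}{51707} \approx 0.43075$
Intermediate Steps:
$r{\left(G,O \right)} = G^{2}$
$H{\left(E \right)} = 9$ ($H{\left(E \right)} = \left(-3\right)^{2} = 9$)
$b{\left(p \right)} = -3 + 3 p$ ($b{\left(p \right)} = -2 + \frac{9 p - 3}{3} = -2 + \frac{-3 + 9 p}{3} = -2 + \left(-1 + 3 p\right) = -3 + 3 p$)
$\frac{b{\left(-3 \right)} + 22285}{42430 + 9277} = \frac{\left(-3 + 3 \left(-3\right)\right) + 22285}{42430 + 9277} = \frac{\left(-3 - 9\right) + 22285}{51707} = \left(-12 + 22285\right) \frac{1}{51707} = 22273 \cdot \frac{1}{51707} = \frac{22273}{51707}$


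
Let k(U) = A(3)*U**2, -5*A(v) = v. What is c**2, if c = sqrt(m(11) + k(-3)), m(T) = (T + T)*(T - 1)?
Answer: 1073/5 ≈ 214.60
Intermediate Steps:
m(T) = 2*T*(-1 + T) (m(T) = (2*T)*(-1 + T) = 2*T*(-1 + T))
A(v) = -v/5
k(U) = -3*U**2/5 (k(U) = (-1/5*3)*U**2 = -3*U**2/5)
c = sqrt(5365)/5 (c = sqrt(2*11*(-1 + 11) - 3/5*(-3)**2) = sqrt(2*11*10 - 3/5*9) = sqrt(220 - 27/5) = sqrt(1073/5) = sqrt(5365)/5 ≈ 14.649)
c**2 = (sqrt(5365)/5)**2 = 1073/5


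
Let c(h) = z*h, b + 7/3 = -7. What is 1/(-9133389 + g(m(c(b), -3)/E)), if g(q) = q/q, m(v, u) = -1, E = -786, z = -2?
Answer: -1/9133388 ≈ -1.0949e-7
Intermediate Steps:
b = -28/3 (b = -7/3 - 7 = -28/3 ≈ -9.3333)
c(h) = -2*h
g(q) = 1
1/(-9133389 + g(m(c(b), -3)/E)) = 1/(-9133389 + 1) = 1/(-9133388) = -1/9133388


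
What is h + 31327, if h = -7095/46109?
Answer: 1444449548/46109 ≈ 31327.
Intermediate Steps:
h = -7095/46109 (h = -7095*1/46109 = -7095/46109 ≈ -0.15387)
h + 31327 = -7095/46109 + 31327 = 1444449548/46109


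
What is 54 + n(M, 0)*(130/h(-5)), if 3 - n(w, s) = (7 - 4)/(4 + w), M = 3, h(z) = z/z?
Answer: 2718/7 ≈ 388.29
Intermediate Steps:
h(z) = 1
n(w, s) = 3 - 3/(4 + w) (n(w, s) = 3 - (7 - 4)/(4 + w) = 3 - 3/(4 + w))
54 + n(M, 0)*(130/h(-5)) = 54 + (3*(3 + 3)/(4 + 3))*(130/1) = 54 + (3*6/7)*(130*1) = 54 + (3*(⅐)*6)*130 = 54 + (18/7)*130 = 54 + 2340/7 = 2718/7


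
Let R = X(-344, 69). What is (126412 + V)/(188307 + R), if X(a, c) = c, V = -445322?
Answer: -159455/94188 ≈ -1.6929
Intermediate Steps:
R = 69
(126412 + V)/(188307 + R) = (126412 - 445322)/(188307 + 69) = -318910/188376 = -318910*1/188376 = -159455/94188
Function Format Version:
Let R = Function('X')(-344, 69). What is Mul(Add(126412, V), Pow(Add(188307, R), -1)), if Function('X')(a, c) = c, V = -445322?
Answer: Rational(-159455, 94188) ≈ -1.6929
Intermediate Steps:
R = 69
Mul(Add(126412, V), Pow(Add(188307, R), -1)) = Mul(Add(126412, -445322), Pow(Add(188307, 69), -1)) = Mul(-318910, Pow(188376, -1)) = Mul(-318910, Rational(1, 188376)) = Rational(-159455, 94188)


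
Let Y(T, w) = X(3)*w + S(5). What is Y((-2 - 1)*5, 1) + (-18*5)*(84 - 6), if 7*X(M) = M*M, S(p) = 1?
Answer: -49124/7 ≈ -7017.7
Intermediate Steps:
X(M) = M²/7 (X(M) = (M*M)/7 = M²/7)
Y(T, w) = 1 + 9*w/7 (Y(T, w) = ((⅐)*3²)*w + 1 = ((⅐)*9)*w + 1 = 9*w/7 + 1 = 1 + 9*w/7)
Y((-2 - 1)*5, 1) + (-18*5)*(84 - 6) = (1 + (9/7)*1) + (-18*5)*(84 - 6) = (1 + 9/7) - 90*78 = 16/7 - 7020 = -49124/7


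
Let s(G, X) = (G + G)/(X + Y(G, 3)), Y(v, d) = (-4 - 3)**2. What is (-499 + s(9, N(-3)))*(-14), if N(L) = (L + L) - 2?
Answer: 286174/41 ≈ 6979.9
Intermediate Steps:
Y(v, d) = 49 (Y(v, d) = (-7)**2 = 49)
N(L) = -2 + 2*L (N(L) = 2*L - 2 = -2 + 2*L)
s(G, X) = 2*G/(49 + X) (s(G, X) = (G + G)/(X + 49) = (2*G)/(49 + X) = 2*G/(49 + X))
(-499 + s(9, N(-3)))*(-14) = (-499 + 2*9/(49 + (-2 + 2*(-3))))*(-14) = (-499 + 2*9/(49 + (-2 - 6)))*(-14) = (-499 + 2*9/(49 - 8))*(-14) = (-499 + 2*9/41)*(-14) = (-499 + 2*9*(1/41))*(-14) = (-499 + 18/41)*(-14) = -20441/41*(-14) = 286174/41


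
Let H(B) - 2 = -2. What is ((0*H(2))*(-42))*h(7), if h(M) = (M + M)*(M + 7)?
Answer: 0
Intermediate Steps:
h(M) = 2*M*(7 + M) (h(M) = (2*M)*(7 + M) = 2*M*(7 + M))
H(B) = 0 (H(B) = 2 - 2 = 0)
((0*H(2))*(-42))*h(7) = ((0*0)*(-42))*(2*7*(7 + 7)) = (0*(-42))*(2*7*14) = 0*196 = 0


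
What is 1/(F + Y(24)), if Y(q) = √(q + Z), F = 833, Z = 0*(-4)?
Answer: 833/693865 - 2*√6/693865 ≈ 0.0011935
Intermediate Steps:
Z = 0
Y(q) = √q (Y(q) = √(q + 0) = √q)
1/(F + Y(24)) = 1/(833 + √24) = 1/(833 + 2*√6)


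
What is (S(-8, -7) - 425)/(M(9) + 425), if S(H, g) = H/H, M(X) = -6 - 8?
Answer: -424/411 ≈ -1.0316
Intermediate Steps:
M(X) = -14
S(H, g) = 1
(S(-8, -7) - 425)/(M(9) + 425) = (1 - 425)/(-14 + 425) = -424/411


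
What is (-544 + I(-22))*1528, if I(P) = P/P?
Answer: -829704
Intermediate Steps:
I(P) = 1
(-544 + I(-22))*1528 = (-544 + 1)*1528 = -543*1528 = -829704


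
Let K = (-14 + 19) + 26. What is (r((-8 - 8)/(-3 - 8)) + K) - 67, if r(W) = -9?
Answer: -45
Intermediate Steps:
K = 31 (K = 5 + 26 = 31)
(r((-8 - 8)/(-3 - 8)) + K) - 67 = (-9 + 31) - 67 = 22 - 67 = -45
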